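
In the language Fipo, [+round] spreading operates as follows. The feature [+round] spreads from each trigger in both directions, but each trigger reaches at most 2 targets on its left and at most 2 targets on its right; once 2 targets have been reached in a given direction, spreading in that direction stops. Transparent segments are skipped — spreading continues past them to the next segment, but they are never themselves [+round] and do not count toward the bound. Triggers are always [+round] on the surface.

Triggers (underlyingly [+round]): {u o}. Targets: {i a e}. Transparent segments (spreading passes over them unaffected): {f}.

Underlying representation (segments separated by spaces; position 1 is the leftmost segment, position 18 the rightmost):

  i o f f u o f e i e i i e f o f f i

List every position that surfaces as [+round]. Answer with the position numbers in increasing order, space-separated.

From /o/ at 2 rightward: 3 /f/ transparent; 4 /f/ transparent; 5 /u/ is itself a trigger — this domain ends here.
From /o/ at 2 leftward: 1 /i/ → [+round]; word edge.
From /u/ at 5 rightward: 6 /o/ is itself a trigger — this domain ends here.
From /u/ at 5 leftward: 4 /f/ transparent; 3 /f/ transparent; 2 /o/ is itself a trigger — this domain ends here.
From /o/ at 6 rightward: 7 /f/ transparent; 8 /e/ → [+round]; 9 /i/ → [+round]; bound reached.
From /o/ at 6 leftward: 5 /u/ is itself a trigger — this domain ends here.
From /o/ at 15 rightward: 16 /f/ transparent; 17 /f/ transparent; 18 /i/ → [+round]; word edge.
From /o/ at 15 leftward: 14 /f/ transparent; 13 /e/ → [+round]; 12 /i/ → [+round]; bound reached.
Targets with no active source: positions 10 11 stay [-round].

1 2 5 6 8 9 12 13 15 18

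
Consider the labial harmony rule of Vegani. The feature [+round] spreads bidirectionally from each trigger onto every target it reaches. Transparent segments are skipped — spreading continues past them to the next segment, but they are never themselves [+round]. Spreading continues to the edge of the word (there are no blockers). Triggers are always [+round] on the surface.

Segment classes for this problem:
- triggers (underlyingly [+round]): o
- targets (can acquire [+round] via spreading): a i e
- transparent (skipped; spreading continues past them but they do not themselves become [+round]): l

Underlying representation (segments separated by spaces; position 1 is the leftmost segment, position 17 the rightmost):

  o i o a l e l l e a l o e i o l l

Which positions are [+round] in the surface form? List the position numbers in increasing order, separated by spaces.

From /o/ at 1 rightward: 2 /i/ → [+round]; 3 /o/ is itself a trigger — this domain ends here.
From /o/ at 1 leftward: word edge.
From /o/ at 3 rightward: 4 /a/ → [+round]; 5 /l/ transparent; 6 /e/ → [+round]; 7 /l/ transparent; 8 /l/ transparent; 9 /e/ → [+round]; 10 /a/ → [+round]; 11 /l/ transparent; 12 /o/ is itself a trigger — this domain ends here.
From /o/ at 3 leftward: 2 /i/ → [+round]; 1 /o/ is itself a trigger — this domain ends here.
From /o/ at 12 rightward: 13 /e/ → [+round]; 14 /i/ → [+round]; 15 /o/ is itself a trigger — this domain ends here.
From /o/ at 12 leftward: 11 /l/ transparent; 10 /a/ → [+round]; 9 /e/ → [+round]; 8 /l/ transparent; 7 /l/ transparent; 6 /e/ → [+round]; 5 /l/ transparent; 4 /a/ → [+round]; 3 /o/ is itself a trigger — this domain ends here.
From /o/ at 15 rightward: 16 /l/ transparent; 17 /l/ transparent; word edge.
From /o/ at 15 leftward: 14 /i/ → [+round]; 13 /e/ → [+round]; 12 /o/ is itself a trigger — this domain ends here.

1 2 3 4 6 9 10 12 13 14 15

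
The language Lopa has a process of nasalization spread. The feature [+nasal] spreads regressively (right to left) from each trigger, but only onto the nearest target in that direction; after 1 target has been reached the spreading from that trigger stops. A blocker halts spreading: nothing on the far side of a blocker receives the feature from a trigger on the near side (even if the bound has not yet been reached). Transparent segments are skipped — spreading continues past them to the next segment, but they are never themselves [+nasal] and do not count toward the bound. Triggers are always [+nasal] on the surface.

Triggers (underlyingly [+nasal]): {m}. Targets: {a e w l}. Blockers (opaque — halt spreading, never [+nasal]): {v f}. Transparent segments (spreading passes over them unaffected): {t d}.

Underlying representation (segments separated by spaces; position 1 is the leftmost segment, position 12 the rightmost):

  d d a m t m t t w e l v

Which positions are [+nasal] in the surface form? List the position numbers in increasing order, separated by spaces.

3 4 6

From /m/ at 4 leftward: 3 /a/ → [+nasal]; bound reached.
From /m/ at 6 leftward: 5 /t/ transparent; 4 /m/ is itself a trigger — this domain ends here.
Targets with no active source: positions 9 10 11 stay [-nasal].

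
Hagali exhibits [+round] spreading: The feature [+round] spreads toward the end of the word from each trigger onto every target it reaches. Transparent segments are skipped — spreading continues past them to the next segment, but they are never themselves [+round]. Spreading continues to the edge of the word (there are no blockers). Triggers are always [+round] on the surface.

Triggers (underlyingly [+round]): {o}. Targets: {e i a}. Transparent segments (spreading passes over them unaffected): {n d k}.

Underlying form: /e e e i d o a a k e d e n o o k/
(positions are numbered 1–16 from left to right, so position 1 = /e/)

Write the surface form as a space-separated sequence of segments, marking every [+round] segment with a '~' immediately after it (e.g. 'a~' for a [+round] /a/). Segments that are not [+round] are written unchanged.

e e e i d o~ a~ a~ k e~ d e~ n o~ o~ k

From /o/ at 6 rightward: 7 /a/ → [+round]; 8 /a/ → [+round]; 9 /k/ transparent; 10 /e/ → [+round]; 11 /d/ transparent; 12 /e/ → [+round]; 13 /n/ transparent; 14 /o/ is itself a trigger — this domain ends here.
From /o/ at 14 rightward: 15 /o/ is itself a trigger — this domain ends here.
From /o/ at 15 rightward: 16 /k/ transparent; word edge.
Targets with no active source: positions 1 2 3 4 stay [-round].
[+round] positions on the surface: 6 7 8 10 12 14 15.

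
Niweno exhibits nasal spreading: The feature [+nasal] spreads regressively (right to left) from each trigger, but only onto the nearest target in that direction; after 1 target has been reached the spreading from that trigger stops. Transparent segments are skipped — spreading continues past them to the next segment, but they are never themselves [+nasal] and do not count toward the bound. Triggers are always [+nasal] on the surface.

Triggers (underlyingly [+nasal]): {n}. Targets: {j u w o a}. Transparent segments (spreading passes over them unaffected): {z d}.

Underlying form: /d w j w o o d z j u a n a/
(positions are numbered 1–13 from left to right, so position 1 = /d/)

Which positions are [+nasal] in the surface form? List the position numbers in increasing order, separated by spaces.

11 12

From /n/ at 12 leftward: 11 /a/ → [+nasal]; bound reached.
Targets with no active source: positions 2 3 4 5 6 9 10 13 stay [-nasal].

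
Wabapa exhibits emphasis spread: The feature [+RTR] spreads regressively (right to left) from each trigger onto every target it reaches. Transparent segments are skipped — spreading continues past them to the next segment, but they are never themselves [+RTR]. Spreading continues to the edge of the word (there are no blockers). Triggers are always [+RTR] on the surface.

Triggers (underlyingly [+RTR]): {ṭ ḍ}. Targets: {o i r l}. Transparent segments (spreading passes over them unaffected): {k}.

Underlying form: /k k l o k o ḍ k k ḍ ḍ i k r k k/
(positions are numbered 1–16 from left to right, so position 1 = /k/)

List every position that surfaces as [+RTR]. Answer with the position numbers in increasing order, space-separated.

3 4 6 7 10 11

From /ḍ/ at 7 leftward: 6 /o/ → [+RTR]; 5 /k/ transparent; 4 /o/ → [+RTR]; 3 /l/ → [+RTR]; 2 /k/ transparent; 1 /k/ transparent; word edge.
From /ḍ/ at 10 leftward: 9 /k/ transparent; 8 /k/ transparent; 7 /ḍ/ is itself a trigger — this domain ends here.
From /ḍ/ at 11 leftward: 10 /ḍ/ is itself a trigger — this domain ends here.
Targets with no active source: positions 12 14 stay [-emphatic].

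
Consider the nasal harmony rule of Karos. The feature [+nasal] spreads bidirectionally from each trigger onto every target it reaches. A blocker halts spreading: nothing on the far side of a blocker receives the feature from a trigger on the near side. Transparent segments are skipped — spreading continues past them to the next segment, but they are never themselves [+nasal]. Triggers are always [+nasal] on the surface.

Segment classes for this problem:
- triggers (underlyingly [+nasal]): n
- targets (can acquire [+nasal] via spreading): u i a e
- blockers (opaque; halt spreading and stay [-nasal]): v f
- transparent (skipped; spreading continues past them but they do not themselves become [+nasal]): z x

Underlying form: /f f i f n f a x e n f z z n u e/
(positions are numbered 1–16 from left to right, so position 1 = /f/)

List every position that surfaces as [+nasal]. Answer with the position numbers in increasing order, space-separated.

5 7 9 10 14 15 16

From /n/ at 5 rightward: 6 /f/ blocks.
From /n/ at 5 leftward: 4 /f/ blocks.
From /n/ at 10 rightward: 11 /f/ blocks.
From /n/ at 10 leftward: 9 /e/ → [+nasal]; 8 /x/ transparent; 7 /a/ → [+nasal]; 6 /f/ blocks.
From /n/ at 14 rightward: 15 /u/ → [+nasal]; 16 /e/ → [+nasal]; word edge.
From /n/ at 14 leftward: 13 /z/ transparent; 12 /z/ transparent; 11 /f/ blocks.
Target with no active source: position 3 stays [-nasal].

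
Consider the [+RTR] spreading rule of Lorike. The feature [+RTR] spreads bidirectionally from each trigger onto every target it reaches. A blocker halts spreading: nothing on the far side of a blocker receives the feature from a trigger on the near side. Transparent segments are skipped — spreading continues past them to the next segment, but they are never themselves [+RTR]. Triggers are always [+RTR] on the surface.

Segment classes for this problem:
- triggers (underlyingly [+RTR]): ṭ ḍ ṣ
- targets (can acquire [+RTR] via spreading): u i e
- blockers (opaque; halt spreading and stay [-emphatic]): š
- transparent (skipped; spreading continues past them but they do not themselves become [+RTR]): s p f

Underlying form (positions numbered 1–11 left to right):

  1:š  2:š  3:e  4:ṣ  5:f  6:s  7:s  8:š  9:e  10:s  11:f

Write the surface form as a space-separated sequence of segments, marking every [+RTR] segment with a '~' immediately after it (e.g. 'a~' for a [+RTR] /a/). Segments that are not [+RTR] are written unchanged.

š š e~ ṣ~ f s s š e s f

From /ṣ/ at 4 rightward: 5 /f/ transparent; 6 /s/ transparent; 7 /s/ transparent; 8 /š/ blocks.
From /ṣ/ at 4 leftward: 3 /e/ → [+RTR]; 2 /š/ blocks.
Target with no active source: position 9 stays [-emphatic].
[+RTR] positions on the surface: 3 4.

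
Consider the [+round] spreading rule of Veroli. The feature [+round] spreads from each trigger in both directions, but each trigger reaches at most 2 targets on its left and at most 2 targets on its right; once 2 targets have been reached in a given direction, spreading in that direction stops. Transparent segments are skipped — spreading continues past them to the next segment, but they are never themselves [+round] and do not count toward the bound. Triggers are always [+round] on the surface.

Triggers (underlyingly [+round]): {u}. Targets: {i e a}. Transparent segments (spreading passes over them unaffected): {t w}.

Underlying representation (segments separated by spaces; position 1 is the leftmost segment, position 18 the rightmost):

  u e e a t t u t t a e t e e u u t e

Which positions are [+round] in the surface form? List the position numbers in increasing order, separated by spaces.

From /u/ at 1 rightward: 2 /e/ → [+round]; 3 /e/ → [+round]; bound reached.
From /u/ at 1 leftward: word edge.
From /u/ at 7 rightward: 8 /t/ transparent; 9 /t/ transparent; 10 /a/ → [+round]; 11 /e/ → [+round]; bound reached.
From /u/ at 7 leftward: 6 /t/ transparent; 5 /t/ transparent; 4 /a/ → [+round]; 3 /e/ → [+round]; bound reached.
From /u/ at 15 rightward: 16 /u/ is itself a trigger — this domain ends here.
From /u/ at 15 leftward: 14 /e/ → [+round]; 13 /e/ → [+round]; bound reached.
From /u/ at 16 rightward: 17 /t/ transparent; 18 /e/ → [+round]; word edge.
From /u/ at 16 leftward: 15 /u/ is itself a trigger — this domain ends here.

1 2 3 4 7 10 11 13 14 15 16 18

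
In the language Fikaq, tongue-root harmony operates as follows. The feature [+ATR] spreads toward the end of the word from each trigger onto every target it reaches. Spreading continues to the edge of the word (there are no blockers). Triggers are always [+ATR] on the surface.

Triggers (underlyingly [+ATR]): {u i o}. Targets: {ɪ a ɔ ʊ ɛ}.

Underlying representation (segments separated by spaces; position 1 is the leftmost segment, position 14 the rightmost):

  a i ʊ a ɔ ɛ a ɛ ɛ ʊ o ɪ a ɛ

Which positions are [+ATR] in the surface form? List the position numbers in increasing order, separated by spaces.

2 3 4 5 6 7 8 9 10 11 12 13 14

From /i/ at 2 rightward: 3 /ʊ/ → [+ATR]; 4 /a/ → [+ATR]; 5 /ɔ/ → [+ATR]; 6 /ɛ/ → [+ATR]; 7 /a/ → [+ATR]; 8 /ɛ/ → [+ATR]; 9 /ɛ/ → [+ATR]; 10 /ʊ/ → [+ATR]; 11 /o/ is itself a trigger — this domain ends here.
From /o/ at 11 rightward: 12 /ɪ/ → [+ATR]; 13 /a/ → [+ATR]; 14 /ɛ/ → [+ATR]; word edge.
Target with no active source: position 1 stays [-ATR].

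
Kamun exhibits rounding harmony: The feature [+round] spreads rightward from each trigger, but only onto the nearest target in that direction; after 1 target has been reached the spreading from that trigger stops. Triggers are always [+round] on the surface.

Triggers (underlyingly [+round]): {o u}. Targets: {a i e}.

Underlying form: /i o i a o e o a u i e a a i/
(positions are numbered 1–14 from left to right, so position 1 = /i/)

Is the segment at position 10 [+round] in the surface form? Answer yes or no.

From /o/ at 2 rightward: 3 /i/ → [+round]; bound reached.
From /o/ at 5 rightward: 6 /e/ → [+round]; bound reached.
From /o/ at 7 rightward: 8 /a/ → [+round]; bound reached.
From /u/ at 9 rightward: 10 /i/ → [+round]; bound reached.
Targets with no active source: positions 1 4 11 12 13 14 stay [-round].
[+round] positions on the surface: 2 3 5 6 7 8 9 10.

yes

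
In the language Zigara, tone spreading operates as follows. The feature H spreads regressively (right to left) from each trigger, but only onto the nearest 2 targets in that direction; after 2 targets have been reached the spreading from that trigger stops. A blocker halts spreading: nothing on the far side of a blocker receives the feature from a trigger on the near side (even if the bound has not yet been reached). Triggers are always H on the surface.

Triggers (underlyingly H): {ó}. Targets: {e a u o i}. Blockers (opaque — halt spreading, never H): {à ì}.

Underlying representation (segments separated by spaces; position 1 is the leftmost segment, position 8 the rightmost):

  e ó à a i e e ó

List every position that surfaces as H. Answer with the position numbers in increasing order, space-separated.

1 2 6 7 8

From /ó/ at 2 leftward: 1 /e/ → H; word edge.
From /ó/ at 8 leftward: 7 /e/ → H; 6 /e/ → H; bound reached.
Targets with no active source: positions 4 5 stay [-high tone].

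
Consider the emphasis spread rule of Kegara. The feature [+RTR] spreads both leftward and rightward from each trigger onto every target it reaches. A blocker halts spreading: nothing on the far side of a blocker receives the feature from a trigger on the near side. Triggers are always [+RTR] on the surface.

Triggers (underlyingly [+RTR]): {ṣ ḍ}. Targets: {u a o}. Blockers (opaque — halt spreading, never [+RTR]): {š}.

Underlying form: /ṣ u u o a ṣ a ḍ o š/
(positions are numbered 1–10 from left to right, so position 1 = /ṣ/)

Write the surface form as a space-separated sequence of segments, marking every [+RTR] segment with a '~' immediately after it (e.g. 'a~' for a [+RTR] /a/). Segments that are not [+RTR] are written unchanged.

From /ṣ/ at 1 rightward: 2 /u/ → [+RTR]; 3 /u/ → [+RTR]; 4 /o/ → [+RTR]; 5 /a/ → [+RTR]; 6 /ṣ/ is itself a trigger — this domain ends here.
From /ṣ/ at 1 leftward: word edge.
From /ṣ/ at 6 rightward: 7 /a/ → [+RTR]; 8 /ḍ/ is itself a trigger — this domain ends here.
From /ṣ/ at 6 leftward: 5 /a/ → [+RTR]; 4 /o/ → [+RTR]; 3 /u/ → [+RTR]; 2 /u/ → [+RTR]; 1 /ṣ/ is itself a trigger — this domain ends here.
From /ḍ/ at 8 rightward: 9 /o/ → [+RTR]; 10 /š/ blocks.
From /ḍ/ at 8 leftward: 7 /a/ → [+RTR]; 6 /ṣ/ is itself a trigger — this domain ends here.
[+RTR] positions on the surface: 1 2 3 4 5 6 7 8 9.

ṣ~ u~ u~ o~ a~ ṣ~ a~ ḍ~ o~ š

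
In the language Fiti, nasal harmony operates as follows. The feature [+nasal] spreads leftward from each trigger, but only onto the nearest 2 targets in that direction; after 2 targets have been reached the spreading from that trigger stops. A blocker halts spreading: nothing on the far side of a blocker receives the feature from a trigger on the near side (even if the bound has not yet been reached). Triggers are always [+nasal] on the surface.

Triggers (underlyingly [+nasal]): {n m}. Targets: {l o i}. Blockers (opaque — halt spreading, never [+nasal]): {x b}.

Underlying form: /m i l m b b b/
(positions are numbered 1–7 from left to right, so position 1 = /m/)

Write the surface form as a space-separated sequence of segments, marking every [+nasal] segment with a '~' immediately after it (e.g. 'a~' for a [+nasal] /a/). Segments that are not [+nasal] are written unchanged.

From /m/ at 1 leftward: word edge.
From /m/ at 4 leftward: 3 /l/ → [+nasal]; 2 /i/ → [+nasal]; bound reached.
[+nasal] positions on the surface: 1 2 3 4.

m~ i~ l~ m~ b b b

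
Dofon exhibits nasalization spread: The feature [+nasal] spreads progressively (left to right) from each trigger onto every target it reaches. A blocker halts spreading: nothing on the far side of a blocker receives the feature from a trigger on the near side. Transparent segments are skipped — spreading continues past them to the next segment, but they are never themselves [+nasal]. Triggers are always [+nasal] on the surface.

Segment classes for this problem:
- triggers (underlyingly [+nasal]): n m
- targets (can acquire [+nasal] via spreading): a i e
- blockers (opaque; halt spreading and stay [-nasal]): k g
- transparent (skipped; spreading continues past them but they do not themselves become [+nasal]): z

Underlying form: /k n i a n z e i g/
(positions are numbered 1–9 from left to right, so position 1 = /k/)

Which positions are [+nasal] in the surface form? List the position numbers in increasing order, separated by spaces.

From /n/ at 2 rightward: 3 /i/ → [+nasal]; 4 /a/ → [+nasal]; 5 /n/ is itself a trigger — this domain ends here.
From /n/ at 5 rightward: 6 /z/ transparent; 7 /e/ → [+nasal]; 8 /i/ → [+nasal]; 9 /g/ blocks.

2 3 4 5 7 8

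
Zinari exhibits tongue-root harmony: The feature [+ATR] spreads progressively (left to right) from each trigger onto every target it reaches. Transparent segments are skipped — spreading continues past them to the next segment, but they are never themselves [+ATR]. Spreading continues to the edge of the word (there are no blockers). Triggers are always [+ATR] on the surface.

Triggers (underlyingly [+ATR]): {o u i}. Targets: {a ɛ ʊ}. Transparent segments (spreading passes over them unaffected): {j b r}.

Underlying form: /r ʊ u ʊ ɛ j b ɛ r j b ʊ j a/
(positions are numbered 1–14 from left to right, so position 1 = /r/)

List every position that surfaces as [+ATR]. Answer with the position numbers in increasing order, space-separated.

From /u/ at 3 rightward: 4 /ʊ/ → [+ATR]; 5 /ɛ/ → [+ATR]; 6 /j/ transparent; 7 /b/ transparent; 8 /ɛ/ → [+ATR]; 9 /r/ transparent; 10 /j/ transparent; 11 /b/ transparent; 12 /ʊ/ → [+ATR]; 13 /j/ transparent; 14 /a/ → [+ATR]; word edge.
Target with no active source: position 2 stays [-ATR].

3 4 5 8 12 14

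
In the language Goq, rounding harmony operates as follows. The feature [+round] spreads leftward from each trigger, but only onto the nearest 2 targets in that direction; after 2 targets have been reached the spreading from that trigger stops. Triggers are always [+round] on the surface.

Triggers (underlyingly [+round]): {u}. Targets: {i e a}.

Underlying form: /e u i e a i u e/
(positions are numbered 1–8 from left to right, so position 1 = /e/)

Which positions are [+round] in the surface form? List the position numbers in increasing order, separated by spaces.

From /u/ at 2 leftward: 1 /e/ → [+round]; word edge.
From /u/ at 7 leftward: 6 /i/ → [+round]; 5 /a/ → [+round]; bound reached.
Targets with no active source: positions 3 4 8 stay [-round].

1 2 5 6 7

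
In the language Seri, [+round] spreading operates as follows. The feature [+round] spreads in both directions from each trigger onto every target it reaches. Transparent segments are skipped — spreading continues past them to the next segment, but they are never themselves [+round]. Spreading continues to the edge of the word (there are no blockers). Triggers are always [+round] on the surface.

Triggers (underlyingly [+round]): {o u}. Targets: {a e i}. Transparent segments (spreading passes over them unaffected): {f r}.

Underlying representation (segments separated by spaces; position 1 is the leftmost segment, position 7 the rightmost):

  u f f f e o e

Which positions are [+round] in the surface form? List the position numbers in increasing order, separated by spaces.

1 5 6 7

From /u/ at 1 rightward: 2 /f/ transparent; 3 /f/ transparent; 4 /f/ transparent; 5 /e/ → [+round]; 6 /o/ is itself a trigger — this domain ends here.
From /u/ at 1 leftward: word edge.
From /o/ at 6 rightward: 7 /e/ → [+round]; word edge.
From /o/ at 6 leftward: 5 /e/ → [+round]; 4 /f/ transparent; 3 /f/ transparent; 2 /f/ transparent; 1 /u/ is itself a trigger — this domain ends here.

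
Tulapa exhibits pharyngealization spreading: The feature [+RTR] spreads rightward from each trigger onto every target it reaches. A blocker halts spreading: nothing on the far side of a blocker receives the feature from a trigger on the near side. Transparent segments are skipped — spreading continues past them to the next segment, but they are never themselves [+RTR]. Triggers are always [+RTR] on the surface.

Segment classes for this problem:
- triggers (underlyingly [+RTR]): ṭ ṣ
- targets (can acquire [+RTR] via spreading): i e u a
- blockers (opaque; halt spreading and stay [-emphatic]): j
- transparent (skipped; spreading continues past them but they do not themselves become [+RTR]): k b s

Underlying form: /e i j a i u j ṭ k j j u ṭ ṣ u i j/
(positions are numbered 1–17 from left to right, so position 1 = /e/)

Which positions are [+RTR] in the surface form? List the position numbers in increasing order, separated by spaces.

From /ṭ/ at 8 rightward: 9 /k/ transparent; 10 /j/ blocks.
From /ṭ/ at 13 rightward: 14 /ṣ/ is itself a trigger — this domain ends here.
From /ṣ/ at 14 rightward: 15 /u/ → [+RTR]; 16 /i/ → [+RTR]; 17 /j/ blocks.
Targets with no active source: positions 1 2 4 5 6 12 stay [-emphatic].

8 13 14 15 16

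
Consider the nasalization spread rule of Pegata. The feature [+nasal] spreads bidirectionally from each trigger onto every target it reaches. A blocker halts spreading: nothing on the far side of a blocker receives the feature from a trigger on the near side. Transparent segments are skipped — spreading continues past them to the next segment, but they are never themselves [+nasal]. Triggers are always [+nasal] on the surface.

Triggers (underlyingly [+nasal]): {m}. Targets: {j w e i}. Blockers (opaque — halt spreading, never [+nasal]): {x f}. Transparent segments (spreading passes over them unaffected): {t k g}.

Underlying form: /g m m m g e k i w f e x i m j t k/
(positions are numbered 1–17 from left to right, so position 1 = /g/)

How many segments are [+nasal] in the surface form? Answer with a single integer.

From /m/ at 2 rightward: 3 /m/ is itself a trigger — this domain ends here.
From /m/ at 2 leftward: 1 /g/ transparent; word edge.
From /m/ at 3 rightward: 4 /m/ is itself a trigger — this domain ends here.
From /m/ at 3 leftward: 2 /m/ is itself a trigger — this domain ends here.
From /m/ at 4 rightward: 5 /g/ transparent; 6 /e/ → [+nasal]; 7 /k/ transparent; 8 /i/ → [+nasal]; 9 /w/ → [+nasal]; 10 /f/ blocks.
From /m/ at 4 leftward: 3 /m/ is itself a trigger — this domain ends here.
From /m/ at 14 rightward: 15 /j/ → [+nasal]; 16 /t/ transparent; 17 /k/ transparent; word edge.
From /m/ at 14 leftward: 13 /i/ → [+nasal]; 12 /x/ blocks.
Target with no active source: position 11 stays [-nasal].
[+nasal] positions on the surface: 2 3 4 6 8 9 13 14 15.

9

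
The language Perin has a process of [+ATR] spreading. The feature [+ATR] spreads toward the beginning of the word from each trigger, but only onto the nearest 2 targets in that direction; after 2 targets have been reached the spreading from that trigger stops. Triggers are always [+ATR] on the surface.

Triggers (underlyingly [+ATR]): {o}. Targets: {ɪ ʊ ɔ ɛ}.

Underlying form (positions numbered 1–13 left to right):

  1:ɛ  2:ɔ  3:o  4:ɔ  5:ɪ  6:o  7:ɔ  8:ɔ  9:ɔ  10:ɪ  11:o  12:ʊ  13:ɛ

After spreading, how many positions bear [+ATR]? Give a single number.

9

From /o/ at 3 leftward: 2 /ɔ/ → [+ATR]; 1 /ɛ/ → [+ATR]; bound reached.
From /o/ at 6 leftward: 5 /ɪ/ → [+ATR]; 4 /ɔ/ → [+ATR]; bound reached.
From /o/ at 11 leftward: 10 /ɪ/ → [+ATR]; 9 /ɔ/ → [+ATR]; bound reached.
Targets with no active source: positions 7 8 12 13 stay [-ATR].
[+ATR] positions on the surface: 1 2 3 4 5 6 9 10 11.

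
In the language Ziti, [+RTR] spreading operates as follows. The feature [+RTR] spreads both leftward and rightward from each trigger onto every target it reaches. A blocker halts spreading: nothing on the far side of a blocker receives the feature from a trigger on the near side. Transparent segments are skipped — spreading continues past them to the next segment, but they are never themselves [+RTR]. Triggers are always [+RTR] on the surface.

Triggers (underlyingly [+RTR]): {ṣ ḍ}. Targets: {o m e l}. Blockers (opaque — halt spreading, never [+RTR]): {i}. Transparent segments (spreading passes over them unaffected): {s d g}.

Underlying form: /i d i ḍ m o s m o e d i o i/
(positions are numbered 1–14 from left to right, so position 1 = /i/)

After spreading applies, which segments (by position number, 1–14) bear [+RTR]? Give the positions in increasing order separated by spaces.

4 5 6 8 9 10

From /ḍ/ at 4 rightward: 5 /m/ → [+RTR]; 6 /o/ → [+RTR]; 7 /s/ transparent; 8 /m/ → [+RTR]; 9 /o/ → [+RTR]; 10 /e/ → [+RTR]; 11 /d/ transparent; 12 /i/ blocks.
From /ḍ/ at 4 leftward: 3 /i/ blocks.
Target with no active source: position 13 stays [-emphatic].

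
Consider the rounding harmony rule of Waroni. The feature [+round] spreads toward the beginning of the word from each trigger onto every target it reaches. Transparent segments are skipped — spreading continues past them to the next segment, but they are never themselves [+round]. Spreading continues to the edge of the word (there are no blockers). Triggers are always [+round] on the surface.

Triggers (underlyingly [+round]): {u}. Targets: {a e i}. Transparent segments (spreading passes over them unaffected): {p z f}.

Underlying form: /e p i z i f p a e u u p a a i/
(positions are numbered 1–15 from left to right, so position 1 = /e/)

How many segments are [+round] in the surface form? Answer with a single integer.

7

From /u/ at 10 leftward: 9 /e/ → [+round]; 8 /a/ → [+round]; 7 /p/ transparent; 6 /f/ transparent; 5 /i/ → [+round]; 4 /z/ transparent; 3 /i/ → [+round]; 2 /p/ transparent; 1 /e/ → [+round]; word edge.
From /u/ at 11 leftward: 10 /u/ is itself a trigger — this domain ends here.
Targets with no active source: positions 13 14 15 stay [-round].
[+round] positions on the surface: 1 3 5 8 9 10 11.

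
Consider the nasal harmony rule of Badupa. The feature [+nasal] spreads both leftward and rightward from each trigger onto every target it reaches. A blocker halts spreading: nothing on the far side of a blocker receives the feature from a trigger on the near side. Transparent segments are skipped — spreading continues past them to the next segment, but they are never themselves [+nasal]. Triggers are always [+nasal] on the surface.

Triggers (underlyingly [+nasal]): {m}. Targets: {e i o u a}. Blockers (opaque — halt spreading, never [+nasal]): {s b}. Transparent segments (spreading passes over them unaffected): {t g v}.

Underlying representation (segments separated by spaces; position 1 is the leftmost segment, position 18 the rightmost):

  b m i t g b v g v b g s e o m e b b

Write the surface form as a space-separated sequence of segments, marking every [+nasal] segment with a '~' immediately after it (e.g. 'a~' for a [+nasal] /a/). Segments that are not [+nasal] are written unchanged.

b m~ i~ t g b v g v b g s e~ o~ m~ e~ b b

From /m/ at 2 rightward: 3 /i/ → [+nasal]; 4 /t/ transparent; 5 /g/ transparent; 6 /b/ blocks.
From /m/ at 2 leftward: 1 /b/ blocks.
From /m/ at 15 rightward: 16 /e/ → [+nasal]; 17 /b/ blocks.
From /m/ at 15 leftward: 14 /o/ → [+nasal]; 13 /e/ → [+nasal]; 12 /s/ blocks.
[+nasal] positions on the surface: 2 3 13 14 15 16.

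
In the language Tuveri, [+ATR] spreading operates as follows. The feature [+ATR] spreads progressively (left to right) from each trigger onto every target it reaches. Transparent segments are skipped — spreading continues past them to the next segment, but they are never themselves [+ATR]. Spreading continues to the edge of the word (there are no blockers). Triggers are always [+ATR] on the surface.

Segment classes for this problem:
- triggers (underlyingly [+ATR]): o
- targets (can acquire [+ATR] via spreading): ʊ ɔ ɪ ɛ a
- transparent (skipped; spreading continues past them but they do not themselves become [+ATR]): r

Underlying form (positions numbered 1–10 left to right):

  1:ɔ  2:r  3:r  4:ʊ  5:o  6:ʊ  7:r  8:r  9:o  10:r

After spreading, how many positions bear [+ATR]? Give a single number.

3

From /o/ at 5 rightward: 6 /ʊ/ → [+ATR]; 7 /r/ transparent; 8 /r/ transparent; 9 /o/ is itself a trigger — this domain ends here.
From /o/ at 9 rightward: 10 /r/ transparent; word edge.
Targets with no active source: positions 1 4 stay [-ATR].
[+ATR] positions on the surface: 5 6 9.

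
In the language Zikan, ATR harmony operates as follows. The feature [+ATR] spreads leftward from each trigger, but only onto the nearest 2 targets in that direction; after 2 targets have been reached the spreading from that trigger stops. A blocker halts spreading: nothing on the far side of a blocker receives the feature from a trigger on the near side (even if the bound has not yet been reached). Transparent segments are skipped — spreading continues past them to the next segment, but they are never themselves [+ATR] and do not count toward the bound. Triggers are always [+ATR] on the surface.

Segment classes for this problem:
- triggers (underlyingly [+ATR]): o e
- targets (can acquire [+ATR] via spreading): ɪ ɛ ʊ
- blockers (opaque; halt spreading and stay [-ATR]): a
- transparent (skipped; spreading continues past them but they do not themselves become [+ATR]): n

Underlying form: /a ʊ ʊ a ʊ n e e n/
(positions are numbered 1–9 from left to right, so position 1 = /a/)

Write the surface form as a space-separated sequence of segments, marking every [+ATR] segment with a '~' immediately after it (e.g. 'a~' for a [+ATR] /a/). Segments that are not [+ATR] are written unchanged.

From /e/ at 7 leftward: 6 /n/ transparent; 5 /ʊ/ → [+ATR]; 4 /a/ blocks.
From /e/ at 8 leftward: 7 /e/ is itself a trigger — this domain ends here.
Targets with no active source: positions 2 3 stay [-ATR].
[+ATR] positions on the surface: 5 7 8.

a ʊ ʊ a ʊ~ n e~ e~ n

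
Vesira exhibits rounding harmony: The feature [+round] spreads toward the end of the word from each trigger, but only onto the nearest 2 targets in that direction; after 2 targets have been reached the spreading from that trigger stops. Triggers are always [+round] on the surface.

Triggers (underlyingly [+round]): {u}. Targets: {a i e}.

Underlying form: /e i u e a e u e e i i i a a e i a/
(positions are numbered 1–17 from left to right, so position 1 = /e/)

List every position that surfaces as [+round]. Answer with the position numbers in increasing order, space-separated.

3 4 5 7 8 9

From /u/ at 3 rightward: 4 /e/ → [+round]; 5 /a/ → [+round]; bound reached.
From /u/ at 7 rightward: 8 /e/ → [+round]; 9 /e/ → [+round]; bound reached.
Targets with no active source: positions 1 2 6 10 11 12 13 14 15 16 17 stay [-round].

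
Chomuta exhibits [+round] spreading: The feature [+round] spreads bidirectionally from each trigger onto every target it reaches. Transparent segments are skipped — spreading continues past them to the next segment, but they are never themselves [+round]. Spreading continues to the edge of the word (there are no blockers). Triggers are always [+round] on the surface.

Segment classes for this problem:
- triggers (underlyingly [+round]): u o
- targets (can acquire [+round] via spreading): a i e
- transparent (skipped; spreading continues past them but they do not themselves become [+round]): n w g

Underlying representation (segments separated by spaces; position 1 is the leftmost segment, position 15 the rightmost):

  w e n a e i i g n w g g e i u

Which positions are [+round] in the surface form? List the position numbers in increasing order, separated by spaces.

2 4 5 6 7 13 14 15

From /u/ at 15 rightward: word edge.
From /u/ at 15 leftward: 14 /i/ → [+round]; 13 /e/ → [+round]; 12 /g/ transparent; 11 /g/ transparent; 10 /w/ transparent; 9 /n/ transparent; 8 /g/ transparent; 7 /i/ → [+round]; 6 /i/ → [+round]; 5 /e/ → [+round]; 4 /a/ → [+round]; 3 /n/ transparent; 2 /e/ → [+round]; 1 /w/ transparent; word edge.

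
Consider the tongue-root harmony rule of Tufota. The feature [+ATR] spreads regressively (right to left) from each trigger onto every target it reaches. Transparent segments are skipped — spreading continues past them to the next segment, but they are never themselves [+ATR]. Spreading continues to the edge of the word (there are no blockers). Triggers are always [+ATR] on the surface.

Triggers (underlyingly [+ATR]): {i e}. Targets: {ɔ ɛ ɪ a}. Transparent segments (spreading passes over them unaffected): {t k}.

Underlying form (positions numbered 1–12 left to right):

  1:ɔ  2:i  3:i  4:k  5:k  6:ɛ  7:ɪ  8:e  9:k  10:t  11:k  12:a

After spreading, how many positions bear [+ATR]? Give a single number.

6

From /i/ at 2 leftward: 1 /ɔ/ → [+ATR]; word edge.
From /i/ at 3 leftward: 2 /i/ is itself a trigger — this domain ends here.
From /e/ at 8 leftward: 7 /ɪ/ → [+ATR]; 6 /ɛ/ → [+ATR]; 5 /k/ transparent; 4 /k/ transparent; 3 /i/ is itself a trigger — this domain ends here.
Target with no active source: position 12 stays [-ATR].
[+ATR] positions on the surface: 1 2 3 6 7 8.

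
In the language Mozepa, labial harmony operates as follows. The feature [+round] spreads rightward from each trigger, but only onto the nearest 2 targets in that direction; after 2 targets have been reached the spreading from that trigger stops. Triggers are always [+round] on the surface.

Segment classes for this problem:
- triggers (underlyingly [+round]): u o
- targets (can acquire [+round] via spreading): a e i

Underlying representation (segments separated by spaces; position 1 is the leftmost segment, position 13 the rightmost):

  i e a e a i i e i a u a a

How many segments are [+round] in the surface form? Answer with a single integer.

3

From /u/ at 11 rightward: 12 /a/ → [+round]; 13 /a/ → [+round]; bound reached.
Targets with no active source: positions 1 2 3 4 5 6 7 8 9 10 stay [-round].
[+round] positions on the surface: 11 12 13.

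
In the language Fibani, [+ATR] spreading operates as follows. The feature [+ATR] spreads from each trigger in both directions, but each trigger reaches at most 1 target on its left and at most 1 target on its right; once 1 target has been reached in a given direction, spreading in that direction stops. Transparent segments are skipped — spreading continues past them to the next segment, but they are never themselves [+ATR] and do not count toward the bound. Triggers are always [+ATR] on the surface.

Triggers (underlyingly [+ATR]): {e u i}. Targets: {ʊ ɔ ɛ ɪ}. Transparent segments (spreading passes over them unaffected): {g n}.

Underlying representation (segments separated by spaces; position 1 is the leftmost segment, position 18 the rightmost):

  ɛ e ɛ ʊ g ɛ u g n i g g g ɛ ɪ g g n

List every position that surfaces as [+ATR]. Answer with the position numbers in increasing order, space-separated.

From /e/ at 2 rightward: 3 /ɛ/ → [+ATR]; bound reached.
From /e/ at 2 leftward: 1 /ɛ/ → [+ATR]; bound reached.
From /u/ at 7 rightward: 8 /g/ transparent; 9 /n/ transparent; 10 /i/ is itself a trigger — this domain ends here.
From /u/ at 7 leftward: 6 /ɛ/ → [+ATR]; bound reached.
From /i/ at 10 rightward: 11 /g/ transparent; 12 /g/ transparent; 13 /g/ transparent; 14 /ɛ/ → [+ATR]; bound reached.
From /i/ at 10 leftward: 9 /n/ transparent; 8 /g/ transparent; 7 /u/ is itself a trigger — this domain ends here.
Targets with no active source: positions 4 15 stay [-ATR].

1 2 3 6 7 10 14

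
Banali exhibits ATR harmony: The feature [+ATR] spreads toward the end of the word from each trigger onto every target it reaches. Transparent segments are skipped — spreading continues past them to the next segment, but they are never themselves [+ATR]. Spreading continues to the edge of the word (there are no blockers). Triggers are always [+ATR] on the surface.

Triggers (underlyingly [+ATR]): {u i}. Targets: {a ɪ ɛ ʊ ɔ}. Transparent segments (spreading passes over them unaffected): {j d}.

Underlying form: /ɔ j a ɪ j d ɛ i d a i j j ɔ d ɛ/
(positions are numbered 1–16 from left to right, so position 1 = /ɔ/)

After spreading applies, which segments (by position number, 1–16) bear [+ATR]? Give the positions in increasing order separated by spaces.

8 10 11 14 16

From /i/ at 8 rightward: 9 /d/ transparent; 10 /a/ → [+ATR]; 11 /i/ is itself a trigger — this domain ends here.
From /i/ at 11 rightward: 12 /j/ transparent; 13 /j/ transparent; 14 /ɔ/ → [+ATR]; 15 /d/ transparent; 16 /ɛ/ → [+ATR]; word edge.
Targets with no active source: positions 1 3 4 7 stay [-ATR].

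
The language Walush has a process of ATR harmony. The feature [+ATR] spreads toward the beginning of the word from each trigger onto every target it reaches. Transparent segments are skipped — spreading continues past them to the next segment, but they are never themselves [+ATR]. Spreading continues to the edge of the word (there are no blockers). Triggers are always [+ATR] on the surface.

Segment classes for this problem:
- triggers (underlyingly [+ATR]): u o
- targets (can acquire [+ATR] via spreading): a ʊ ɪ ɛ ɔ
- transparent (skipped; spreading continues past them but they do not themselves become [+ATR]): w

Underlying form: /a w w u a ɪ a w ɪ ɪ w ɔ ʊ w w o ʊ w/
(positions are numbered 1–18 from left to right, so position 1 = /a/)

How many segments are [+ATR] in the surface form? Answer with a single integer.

From /u/ at 4 leftward: 3 /w/ transparent; 2 /w/ transparent; 1 /a/ → [+ATR]; word edge.
From /o/ at 16 leftward: 15 /w/ transparent; 14 /w/ transparent; 13 /ʊ/ → [+ATR]; 12 /ɔ/ → [+ATR]; 11 /w/ transparent; 10 /ɪ/ → [+ATR]; 9 /ɪ/ → [+ATR]; 8 /w/ transparent; 7 /a/ → [+ATR]; 6 /ɪ/ → [+ATR]; 5 /a/ → [+ATR]; 4 /u/ is itself a trigger — this domain ends here.
Target with no active source: position 17 stays [-ATR].
[+ATR] positions on the surface: 1 4 5 6 7 9 10 12 13 16.

10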